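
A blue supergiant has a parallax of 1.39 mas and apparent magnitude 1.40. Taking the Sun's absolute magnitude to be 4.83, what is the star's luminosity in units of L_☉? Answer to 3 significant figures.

d = 1/p = 1000/1.39 mas = 719.4 pc
M = m − 5 log₁₀ d + 5 = 1.40 − 5·2.8570 + 5 = -7.885
M − M_☉ = -7.885 − 4.83 = -12.715
L/L_☉ = 10^(−0.4 × -12.715) = 121900

L/L_☉ ≈ 122000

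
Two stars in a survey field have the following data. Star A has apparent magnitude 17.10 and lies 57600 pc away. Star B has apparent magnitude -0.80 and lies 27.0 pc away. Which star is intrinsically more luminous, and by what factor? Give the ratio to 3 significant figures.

Star A: M = m − 5 log₁₀ d + 5 = 17.10 − 5·4.7604 + 5 = -1.702
Star B: M = m − 5 log₁₀ d + 5 = -0.80 − 5·1.4314 + 5 = -2.957
ΔM = M_A − M_B = -1.702 − (-2.957) = 1.255; smaller M is more luminous → Star B.
L ratio = 10^(0.4 |ΔM|) = 10^0.502 = 3.176

Star B is more luminous, by a factor of 3.18.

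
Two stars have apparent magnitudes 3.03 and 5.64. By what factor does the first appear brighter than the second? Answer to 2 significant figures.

Δm = 3.03 − (5.64) = -2.61
Flux ratio = 10^(−0.4 Δm) = 10^(−0.4 × -2.61) = 10^1.044 = 11.07

11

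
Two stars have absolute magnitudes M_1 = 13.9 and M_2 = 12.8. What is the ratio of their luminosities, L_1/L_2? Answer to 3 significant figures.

L_1/L_2 ≈ 0.363

ΔM = M_1 − M_2 = 1.1
L_1/L_2 = 10^(−0.4 ΔM) = 10^-0.440 = 0.3631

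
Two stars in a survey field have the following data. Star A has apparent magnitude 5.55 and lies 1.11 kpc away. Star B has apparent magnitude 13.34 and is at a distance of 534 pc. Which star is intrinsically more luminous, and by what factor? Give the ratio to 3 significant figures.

Star A is more luminous, by a factor of 5640.

Star A: d = 1.11 kpc = 1110 pc
Star A: M = m − 5 log₁₀ d + 5 = 5.55 − 5·3.0453 + 5 = -4.677
Star B: M = m − 5 log₁₀ d + 5 = 13.34 − 5·2.7275 + 5 = 4.702
ΔM = M_A − M_B = -4.677 − (4.702) = -9.379; smaller M is more luminous → Star A.
L ratio = 10^(0.4 |ΔM|) = 10^3.752 = 5644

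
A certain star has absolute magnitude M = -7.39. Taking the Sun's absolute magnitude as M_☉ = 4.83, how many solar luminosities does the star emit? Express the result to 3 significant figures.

M − M_☉ = -7.39 − 4.83 = -12.220
L/L_☉ = 10^(−0.4 (M − M_☉)) = 10^4.888 = 77270

L/L_☉ ≈ 77300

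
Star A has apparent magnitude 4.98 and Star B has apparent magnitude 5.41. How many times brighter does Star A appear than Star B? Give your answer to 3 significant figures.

Δm = 4.98 − (5.41) = -0.43
Flux ratio = 10^(−0.4 Δm) = 10^(−0.4 × -0.43) = 10^0.172 = 1.486

1.49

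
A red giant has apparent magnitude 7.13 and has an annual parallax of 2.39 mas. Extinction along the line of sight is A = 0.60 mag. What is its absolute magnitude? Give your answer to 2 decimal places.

M ≈ -1.58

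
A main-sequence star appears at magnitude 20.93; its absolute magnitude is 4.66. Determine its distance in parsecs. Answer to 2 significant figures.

d ≈ 18000 pc

μ = m − M = 16.270
m − M = 5 log₁₀ d − 5
log₁₀ d = (m − M)/5 + 1 = 4.2540
d = 10^4.2540 = 17950 pc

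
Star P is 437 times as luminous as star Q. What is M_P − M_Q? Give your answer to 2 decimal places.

M_P − M_Q ≈ -6.60

Pogson: ΔM = −2.5 log₁₀(ratio) = −2.5 log₁₀(437) = −2.5 × 2.6405 = -6.601
Star P is brighter, so it has the smaller magnitude: the difference is negative.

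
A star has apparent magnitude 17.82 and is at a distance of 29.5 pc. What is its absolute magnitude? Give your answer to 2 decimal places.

M ≈ 15.47

5 log₁₀(d/10 pc) = 5 log₁₀(29.50) − 5 = 2.349
M = m − 5 log₁₀(d/10) = 17.82 − 2.349 = 15.471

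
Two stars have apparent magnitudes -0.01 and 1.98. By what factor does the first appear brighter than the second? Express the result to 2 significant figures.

Magnitude difference = -1.99
Flux ratio = 10^(−0.4 Δm) = 10^(−0.4 × -1.99) = 10^0.796 = 6.252

6.3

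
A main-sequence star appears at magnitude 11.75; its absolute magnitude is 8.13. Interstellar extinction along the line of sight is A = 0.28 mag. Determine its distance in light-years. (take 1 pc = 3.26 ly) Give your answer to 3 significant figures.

d ≈ 152 ly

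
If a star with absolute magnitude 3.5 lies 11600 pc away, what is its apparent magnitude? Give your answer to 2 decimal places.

m ≈ 18.82

m = M + 5 log₁₀ d − 5 = 3.5 + 5·4.0645 − 5 = 18.822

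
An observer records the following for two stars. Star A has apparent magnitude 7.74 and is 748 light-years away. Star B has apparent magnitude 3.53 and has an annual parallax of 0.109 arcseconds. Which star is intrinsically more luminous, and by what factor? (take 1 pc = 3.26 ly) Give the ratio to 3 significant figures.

Star A is more luminous, by a factor of 12.9.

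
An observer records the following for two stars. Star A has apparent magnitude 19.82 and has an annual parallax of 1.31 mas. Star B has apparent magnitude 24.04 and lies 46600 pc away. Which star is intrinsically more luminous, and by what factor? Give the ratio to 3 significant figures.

Star B is more luminous, by a factor of 76.4.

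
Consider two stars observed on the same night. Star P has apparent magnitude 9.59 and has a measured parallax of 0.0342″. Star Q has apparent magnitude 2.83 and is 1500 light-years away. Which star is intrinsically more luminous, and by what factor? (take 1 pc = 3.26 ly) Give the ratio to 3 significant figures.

Star Q is more luminous, by a factor of 125000.

Star P: d = 1/p = 1/0.0342″ = 29.24 pc
Star P: M = m − 5 log₁₀ d + 5 = 9.59 − 5·1.4660 + 5 = 7.260
Star Q: d = 1500 ly / 3.26 = 460.1 pc
Star Q: M = m − 5 log₁₀ d + 5 = 2.83 − 5·2.6629 + 5 = -5.484
ΔM = M_P − M_Q = 7.260 − (-5.484) = 12.744; smaller M is more luminous → Star Q.
L ratio = 10^(0.4 |ΔM|) = 10^5.098 = 125300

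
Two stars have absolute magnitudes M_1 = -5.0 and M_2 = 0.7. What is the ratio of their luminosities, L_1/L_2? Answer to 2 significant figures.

L_1/L_2 ≈ 190

ΔM = M_1 − M_2 = -5.7
L_1/L_2 = 10^(−0.4 ΔM) = 10^2.280 = 190.5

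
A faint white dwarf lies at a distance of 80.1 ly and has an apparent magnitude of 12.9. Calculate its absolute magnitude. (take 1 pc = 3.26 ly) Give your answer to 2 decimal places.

M ≈ 10.95

d = 80.1 ly / 3.26 = 24.57 pc
5 log₁₀(d/10 pc) = 5 log₁₀(24.57) − 5 = 1.952
M = m − 5 log₁₀(d/10) = 12.9 − 1.952 = 10.948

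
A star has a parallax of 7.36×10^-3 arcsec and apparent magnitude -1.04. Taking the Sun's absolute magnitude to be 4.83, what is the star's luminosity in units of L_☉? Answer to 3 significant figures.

L/L_☉ ≈ 41100

d = 1/p = 1/7.36×10^-3″ = 135.9 pc
M = m − 5 log₁₀ d + 5 = -1.04 − 5·2.1331 + 5 = -6.706
M − M_☉ = -6.706 − 4.83 = -11.536
L/L_☉ = 10^(−0.4 × -11.536) = 41140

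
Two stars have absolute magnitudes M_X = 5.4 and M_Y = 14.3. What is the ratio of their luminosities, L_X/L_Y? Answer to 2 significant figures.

ΔM = M_X − M_Y = -8.9
L_X/L_Y = 10^(−0.4 ΔM) = 10^3.560 = 3631

L_X/L_Y ≈ 3600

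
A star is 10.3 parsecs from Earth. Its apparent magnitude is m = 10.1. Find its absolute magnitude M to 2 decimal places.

M ≈ 10.04

5 log₁₀(d/10 pc) = 5 log₁₀(10.30) − 5 = 0.064
M = m − 5 log₁₀(d/10) = 10.1 − 0.064 = 10.036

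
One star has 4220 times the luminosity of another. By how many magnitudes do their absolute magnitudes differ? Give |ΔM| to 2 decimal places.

|ΔM| ≈ 9.06

Pogson: ΔM = −2.5 log₁₀(ratio) = −2.5 log₁₀(4220) = −2.5 × 3.6253 = -9.063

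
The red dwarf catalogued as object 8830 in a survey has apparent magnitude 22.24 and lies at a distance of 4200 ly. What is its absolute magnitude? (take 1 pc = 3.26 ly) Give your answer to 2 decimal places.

M ≈ 11.69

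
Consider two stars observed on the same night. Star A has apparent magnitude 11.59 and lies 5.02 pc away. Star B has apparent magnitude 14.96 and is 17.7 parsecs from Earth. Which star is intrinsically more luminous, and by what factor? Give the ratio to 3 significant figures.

Star A: M = m − 5 log₁₀ d + 5 = 11.59 − 5·0.7007 + 5 = 13.086
Star B: M = m − 5 log₁₀ d + 5 = 14.96 − 5·1.2480 + 5 = 13.720
ΔM = M_A − M_B = 13.086 − (13.720) = -0.634; smaller M is more luminous → Star A.
L ratio = 10^(0.4 |ΔM|) = 10^0.253 = 1.793

Star A is more luminous, by a factor of 1.79.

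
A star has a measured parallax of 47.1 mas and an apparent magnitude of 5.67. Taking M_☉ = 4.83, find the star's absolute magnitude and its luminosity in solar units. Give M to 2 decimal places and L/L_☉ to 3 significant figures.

d = 1/p = 1000/47.1 mas = 21.23 pc
M = m − 5 log₁₀ d + 5 = 5.67 − 5·1.3270 + 5 = 4.035
M − M_☉ = 4.035 − 4.83 = -0.795
L/L_☉ = 10^(−0.4 × -0.795) = 2.079

M ≈ 4.04; L/L_☉ ≈ 2.08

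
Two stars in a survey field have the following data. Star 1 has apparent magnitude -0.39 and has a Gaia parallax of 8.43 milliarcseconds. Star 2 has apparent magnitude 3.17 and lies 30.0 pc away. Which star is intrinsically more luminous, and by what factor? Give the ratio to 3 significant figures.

Star 1 is more luminous, by a factor of 415.

Star 1: p = 8.43 mas = 8.43×10^-3″ → d = 1/p = 118.6 pc
Star 1: M = m − 5 log₁₀ d + 5 = -0.39 − 5·2.0742 + 5 = -5.761
Star 2: M = m − 5 log₁₀ d + 5 = 3.17 − 5·1.4771 + 5 = 0.784
ΔM = M_1 − M_2 = -5.761 − (0.784) = -6.545; smaller M is more luminous → Star 1.
L ratio = 10^(0.4 |ΔM|) = 10^2.618 = 415.1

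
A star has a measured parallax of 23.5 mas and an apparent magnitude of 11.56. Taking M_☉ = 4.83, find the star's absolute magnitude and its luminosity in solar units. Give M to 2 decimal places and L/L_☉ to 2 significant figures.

M ≈ 8.42; L/L_☉ ≈ 0.037

d = 1/p = 1000/23.5 mas = 42.55 pc
M = m − 5 log₁₀ d + 5 = 11.56 − 5·1.6289 + 5 = 8.415
M − M_☉ = 8.415 − 4.83 = 3.585
L/L_☉ = 10^(−0.4 × 3.585) = 0.03680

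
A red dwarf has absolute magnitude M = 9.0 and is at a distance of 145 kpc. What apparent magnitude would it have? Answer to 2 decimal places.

d = 145 kpc = 145000 pc
m = M + 5 log₁₀ d − 5 = 9.0 + 5·5.1614 − 5 = 29.807

m ≈ 29.81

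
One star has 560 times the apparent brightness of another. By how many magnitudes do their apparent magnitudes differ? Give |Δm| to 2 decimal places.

|Δm| ≈ 6.87

Pogson: Δm = −2.5 log₁₀(ratio) = −2.5 log₁₀(560) = −2.5 × 2.7482 = -6.870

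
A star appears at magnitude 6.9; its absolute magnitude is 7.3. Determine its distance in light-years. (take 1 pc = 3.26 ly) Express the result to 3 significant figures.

d ≈ 27.1 ly

Distance modulus: m − M = 6.9 − (7.3) = -0.400
m − M = 5 log₁₀ d − 5
log₁₀ d = (m − M)/5 + 1 = 0.9200
d = 10^0.9200 = 8.318 pc
= 27.12 ly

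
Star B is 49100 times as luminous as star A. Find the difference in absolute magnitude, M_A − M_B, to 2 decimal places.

M_A − M_B ≈ 11.73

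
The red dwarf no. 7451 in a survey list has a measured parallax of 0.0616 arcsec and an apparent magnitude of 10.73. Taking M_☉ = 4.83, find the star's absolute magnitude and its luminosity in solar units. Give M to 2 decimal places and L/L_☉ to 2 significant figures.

M ≈ 9.68; L/L_☉ ≈ 0.012

d = 1/p = 1/0.0616″ = 16.23 pc
M = m − 5 log₁₀ d + 5 = 10.73 − 5·1.2104 + 5 = 9.678
M − M_☉ = 9.678 − 4.83 = 4.848
L/L_☉ = 10^(−0.4 × 4.848) = 0.01150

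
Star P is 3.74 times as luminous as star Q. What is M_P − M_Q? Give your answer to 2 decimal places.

M_P − M_Q ≈ -1.43

Pogson: ΔM = −2.5 log₁₀(ratio) = −2.5 log₁₀(3.74) = −2.5 × 0.5729 = -1.432
Star P is brighter, so it has the smaller magnitude: the difference is negative.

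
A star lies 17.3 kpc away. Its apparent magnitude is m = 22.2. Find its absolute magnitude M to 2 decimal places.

M ≈ 6.01

d = 17.3 kpc = 17300 pc
5 log₁₀(d/10 pc) = 5 log₁₀(17300) − 5 = 16.190
M = m − 5 log₁₀(d/10) = 22.2 − 16.190 = 6.010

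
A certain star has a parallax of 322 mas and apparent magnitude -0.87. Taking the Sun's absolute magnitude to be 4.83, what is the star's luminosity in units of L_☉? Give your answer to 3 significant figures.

L/L_☉ ≈ 18.4

d = 1/p = 1000/322 mas = 3.106 pc
M = m − 5 log₁₀ d + 5 = -0.87 − 5·0.4921 + 5 = 1.669
M − M_☉ = 1.669 − 4.83 = -3.161
L/L_☉ = 10^(−0.4 × -3.161) = 18.38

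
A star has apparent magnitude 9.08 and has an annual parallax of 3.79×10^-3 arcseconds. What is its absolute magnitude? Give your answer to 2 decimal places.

d = 1/p = 1/3.79×10^-3″ = 263.9 pc
5 log₁₀(d/10 pc) = 5 log₁₀(263.9) − 5 = 7.107
M = m − 5 log₁₀(d/10) = 9.08 − 7.107 = 1.973

M ≈ 1.97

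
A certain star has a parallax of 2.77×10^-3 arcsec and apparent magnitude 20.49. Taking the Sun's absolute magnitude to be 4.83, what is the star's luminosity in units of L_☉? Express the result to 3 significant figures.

L/L_☉ ≈ 7.10×10^-4

d = 1/p = 1/2.77×10^-3″ = 361.0 pc
M = m − 5 log₁₀ d + 5 = 20.49 − 5·2.5575 + 5 = 12.702
M − M_☉ = 12.702 − 4.83 = 7.872
L/L_☉ = 10^(−0.4 × 7.872) = 7.096×10^-4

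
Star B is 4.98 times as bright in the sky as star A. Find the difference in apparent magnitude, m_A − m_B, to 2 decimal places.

m_A − m_B ≈ 1.74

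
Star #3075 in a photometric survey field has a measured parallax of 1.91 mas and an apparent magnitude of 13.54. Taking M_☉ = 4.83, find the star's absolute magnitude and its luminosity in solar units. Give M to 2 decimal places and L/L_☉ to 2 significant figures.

M ≈ 4.95; L/L_☉ ≈ 0.90

d = 1/p = 1000/1.91 mas = 523.6 pc
M = m − 5 log₁₀ d + 5 = 13.54 − 5·2.7190 + 5 = 4.945
M − M_☉ = 4.945 − 4.83 = 0.115
L/L_☉ = 10^(−0.4 × 0.115) = 0.8994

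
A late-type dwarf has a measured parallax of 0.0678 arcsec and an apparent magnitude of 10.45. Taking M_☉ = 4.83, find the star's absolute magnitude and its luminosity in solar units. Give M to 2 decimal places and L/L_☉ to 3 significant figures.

M ≈ 9.61; L/L_☉ ≈ 0.0123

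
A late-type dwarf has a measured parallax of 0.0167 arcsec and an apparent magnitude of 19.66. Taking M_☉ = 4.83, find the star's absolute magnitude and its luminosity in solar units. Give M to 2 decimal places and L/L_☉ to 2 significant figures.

M ≈ 15.77; L/L_☉ ≈ 4.2×10^-5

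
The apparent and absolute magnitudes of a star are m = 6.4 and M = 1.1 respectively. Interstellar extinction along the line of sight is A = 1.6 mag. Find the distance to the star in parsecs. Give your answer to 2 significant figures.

d ≈ 55 pc

m − M = 5 log₁₀(d/10 pc) + A  ⇒  6.4 − (1.1) − 1.6 = 5 log₁₀(d/10)
3.700 = 5 log₁₀(d/10)
log₁₀ d = (m − M − A)/5 + 1 = 1.7400
d = 10^1.7400 = 54.95 pc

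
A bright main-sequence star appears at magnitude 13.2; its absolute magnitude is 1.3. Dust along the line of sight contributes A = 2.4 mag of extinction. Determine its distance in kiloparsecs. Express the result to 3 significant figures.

m − M = 5 log₁₀(d/10 pc) + A  ⇒  13.2 − (1.3) − 2.4 = 5 log₁₀(d/10)
9.500 = 5 log₁₀(d/10)
log₁₀ d = (m − M − A)/5 + 1 = 2.9000
d = 10^2.9000 = 794.3 pc
= 0.7943 kpc

d ≈ 0.794 kpc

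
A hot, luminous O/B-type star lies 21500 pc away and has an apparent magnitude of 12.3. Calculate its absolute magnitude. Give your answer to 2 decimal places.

M ≈ -4.36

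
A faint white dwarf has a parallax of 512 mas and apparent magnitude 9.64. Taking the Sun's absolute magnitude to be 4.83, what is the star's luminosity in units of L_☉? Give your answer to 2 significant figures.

d = 1/p = 1000/512 mas = 1.953 pc
M = m − 5 log₁₀ d + 5 = 9.64 − 5·0.2907 + 5 = 13.186
M − M_☉ = 13.186 − 4.83 = 8.356
L/L_☉ = 10^(−0.4 × 8.356) = 4.544×10^-4

L/L_☉ ≈ 4.5×10^-4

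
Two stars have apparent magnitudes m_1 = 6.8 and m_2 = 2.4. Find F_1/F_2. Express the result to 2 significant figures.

F_1/F_2 ≈ 0.017

Magnitude difference = 4.4
Flux ratio = 10^(−0.4 Δm) = 10^(−0.4 × 4.4) = 10^-1.760 = 0.01738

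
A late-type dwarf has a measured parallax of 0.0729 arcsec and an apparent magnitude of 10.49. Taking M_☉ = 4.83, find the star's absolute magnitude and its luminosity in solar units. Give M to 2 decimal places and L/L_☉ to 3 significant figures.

M ≈ 9.80; L/L_☉ ≈ 0.0102

d = 1/p = 1/0.0729″ = 13.72 pc
M = m − 5 log₁₀ d + 5 = 10.49 − 5·1.1373 + 5 = 9.804
M − M_☉ = 9.804 − 4.83 = 4.974
L/L_☉ = 10^(−0.4 × 4.974) = 0.01025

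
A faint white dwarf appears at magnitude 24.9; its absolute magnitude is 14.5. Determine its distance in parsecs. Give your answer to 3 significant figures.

d ≈ 1200 pc

μ = m − M = 10.400
m − M = 5 log₁₀ d − 5
log₁₀ d = (m − M)/5 + 1 = 3.0800
d = 10^3.0800 = 1202 pc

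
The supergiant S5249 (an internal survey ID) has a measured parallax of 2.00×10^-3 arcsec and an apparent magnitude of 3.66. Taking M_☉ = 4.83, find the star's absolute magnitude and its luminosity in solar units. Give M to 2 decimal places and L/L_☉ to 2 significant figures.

d = 1/p = 1/2.00×10^-3″ = 500.0 pc
M = m − 5 log₁₀ d + 5 = 3.66 − 5·2.6990 + 5 = -4.835
M − M_☉ = -4.835 − 4.83 = -9.665
L/L_☉ = 10^(−0.4 × -9.665) = 7344

M ≈ -4.83; L/L_☉ ≈ 7300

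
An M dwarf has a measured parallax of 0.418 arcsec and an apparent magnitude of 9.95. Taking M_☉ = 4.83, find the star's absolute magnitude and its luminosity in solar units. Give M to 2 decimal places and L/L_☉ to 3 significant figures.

M ≈ 13.06; L/L_☉ ≈ 5.12×10^-4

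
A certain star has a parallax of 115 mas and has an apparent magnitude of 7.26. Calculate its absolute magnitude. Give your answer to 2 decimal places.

M ≈ 7.56

p = 115 mas = 0.115″ → d = 1/p = 8.696 pc
5 log₁₀(d/10 pc) = 5 log₁₀(8.696) − 5 = -0.303
M = m − 5 log₁₀(d/10) = 7.26 + 0.303 = 7.563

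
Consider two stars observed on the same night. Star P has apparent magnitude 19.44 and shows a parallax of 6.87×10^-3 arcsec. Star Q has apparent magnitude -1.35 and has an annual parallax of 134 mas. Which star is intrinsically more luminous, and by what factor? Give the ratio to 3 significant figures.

Star Q is more luminous, by a factor of 544000.

Star P: d = 1/p = 1/6.87×10^-3″ = 145.6 pc
Star P: M = m − 5 log₁₀ d + 5 = 19.44 − 5·2.1630 + 5 = 13.625
Star Q: p = 134 mas = 0.134″ → d = 1/p = 7.463 pc
Star Q: M = m − 5 log₁₀ d + 5 = -1.35 − 5·0.8729 + 5 = -0.714
ΔM = M_P − M_Q = 13.625 − (-0.714) = 14.339; smaller M is more luminous → Star Q.
L ratio = 10^(0.4 |ΔM|) = 10^5.736 = 544100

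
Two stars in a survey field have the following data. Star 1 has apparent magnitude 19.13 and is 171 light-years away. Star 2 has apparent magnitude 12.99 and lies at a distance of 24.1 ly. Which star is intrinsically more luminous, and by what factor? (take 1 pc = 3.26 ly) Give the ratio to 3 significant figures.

Star 1: d = 171 ly / 3.26 = 52.45 pc
Star 1: M = m − 5 log₁₀ d + 5 = 19.13 − 5·1.7198 + 5 = 15.531
Star 2: d = 24.1 ly / 3.26 = 7.393 pc
Star 2: M = m − 5 log₁₀ d + 5 = 12.99 − 5·0.8688 + 5 = 13.646
ΔM = M_1 − M_2 = 15.531 − (13.646) = 1.885; smaller M is more luminous → Star 2.
L ratio = 10^(0.4 |ΔM|) = 10^0.754 = 5.676

Star 2 is more luminous, by a factor of 5.68.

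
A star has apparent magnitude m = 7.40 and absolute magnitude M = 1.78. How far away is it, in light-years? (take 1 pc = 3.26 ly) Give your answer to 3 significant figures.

d ≈ 434 ly

Distance modulus: m − M = 7.40 − (1.78) = 5.620
m − M = 5 log₁₀ d − 5
log₁₀ d = (m − M)/5 + 1 = 2.1240
d = 10^2.1240 = 133.0 pc
= 433.7 ly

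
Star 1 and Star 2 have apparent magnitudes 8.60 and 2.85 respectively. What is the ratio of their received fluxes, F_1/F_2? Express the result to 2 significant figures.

F_1/F_2 ≈ 5.0×10^-3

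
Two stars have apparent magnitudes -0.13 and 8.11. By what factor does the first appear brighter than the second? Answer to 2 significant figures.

2000

Magnitude difference = -8.24
Flux ratio = 10^(−0.4 Δm) = 10^(−0.4 × -8.24) = 10^3.296 = 1977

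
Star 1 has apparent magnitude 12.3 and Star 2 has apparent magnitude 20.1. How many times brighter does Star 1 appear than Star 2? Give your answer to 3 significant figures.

Δm = 12.3 − (20.1) = -7.8
Flux ratio = 10^(−0.4 Δm) = 10^(−0.4 × -7.8) = 10^3.120 = 1318

1320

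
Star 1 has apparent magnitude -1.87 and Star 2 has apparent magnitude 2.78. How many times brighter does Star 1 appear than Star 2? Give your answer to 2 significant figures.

Δm = -1.87 − (2.78) = -4.65
Flux ratio = 10^(−0.4 Δm) = 10^(−0.4 × -4.65) = 10^1.860 = 72.44

72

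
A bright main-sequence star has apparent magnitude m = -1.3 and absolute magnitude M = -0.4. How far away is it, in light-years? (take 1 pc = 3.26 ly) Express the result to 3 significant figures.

d ≈ 21.5 ly

μ = m − M = -0.900
m − M = 5 log₁₀ d − 5
log₁₀ d = (m − M)/5 + 1 = 0.8200
d = 10^0.8200 = 6.607 pc
= 21.54 ly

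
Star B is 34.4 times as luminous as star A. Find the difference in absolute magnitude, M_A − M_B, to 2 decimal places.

M_A − M_B ≈ 3.84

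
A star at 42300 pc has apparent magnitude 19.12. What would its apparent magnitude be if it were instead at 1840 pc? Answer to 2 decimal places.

Flux ∝ 1/d², so Δm = 5 log₁₀(d₂/d₁) = 5 log₁₀(1840/42300) = -6.808
m₂ = m₁ + Δm = 19.12 + (-6.808) = 12.312

m ≈ 12.31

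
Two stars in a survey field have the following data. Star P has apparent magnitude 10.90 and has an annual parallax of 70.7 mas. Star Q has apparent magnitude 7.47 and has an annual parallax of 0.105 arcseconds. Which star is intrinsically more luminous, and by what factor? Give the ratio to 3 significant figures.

Star Q is more luminous, by a factor of 10.7.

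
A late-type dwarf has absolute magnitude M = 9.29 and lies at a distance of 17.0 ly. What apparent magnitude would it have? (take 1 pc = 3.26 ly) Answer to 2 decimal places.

m ≈ 7.88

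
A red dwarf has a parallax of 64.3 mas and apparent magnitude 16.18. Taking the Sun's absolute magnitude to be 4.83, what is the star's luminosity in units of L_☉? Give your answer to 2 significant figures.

d = 1/p = 1000/64.3 mas = 15.55 pc
M = m − 5 log₁₀ d + 5 = 16.18 − 5·1.1918 + 5 = 15.221
M − M_☉ = 15.221 − 4.83 = 10.391
L/L_☉ = 10^(−0.4 × 10.391) = 6.976×10^-5

L/L_☉ ≈ 7.0×10^-5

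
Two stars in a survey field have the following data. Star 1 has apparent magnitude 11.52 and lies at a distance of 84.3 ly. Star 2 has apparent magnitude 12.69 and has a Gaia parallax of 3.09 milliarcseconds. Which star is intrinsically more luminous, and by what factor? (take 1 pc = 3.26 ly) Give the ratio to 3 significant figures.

Star 1: d = 84.3 ly / 3.26 = 25.86 pc
Star 1: M = m − 5 log₁₀ d + 5 = 11.52 − 5·1.4126 + 5 = 9.457
Star 2: p = 3.09 mas = 3.09×10^-3″ → d = 1/p = 323.6 pc
Star 2: M = m − 5 log₁₀ d + 5 = 12.69 − 5·2.5100 + 5 = 5.140
ΔM = M_1 − M_2 = 9.457 − (5.140) = 4.317; smaller M is more luminous → Star 2.
L ratio = 10^(0.4 |ΔM|) = 10^1.727 = 53.32

Star 2 is more luminous, by a factor of 53.3.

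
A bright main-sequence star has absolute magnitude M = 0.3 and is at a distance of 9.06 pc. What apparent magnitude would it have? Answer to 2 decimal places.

m = M + 5 log₁₀ d − 5 = 0.3 + 5·0.9571 − 5 = 0.086

m ≈ 0.09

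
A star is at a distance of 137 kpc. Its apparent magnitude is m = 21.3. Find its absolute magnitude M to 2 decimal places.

d = 137 kpc = 137000 pc
5 log₁₀(d/10 pc) = 5 log₁₀(137000) − 5 = 20.684
M = m − 5 log₁₀(d/10) = 21.3 − 20.684 = 0.616

M ≈ 0.62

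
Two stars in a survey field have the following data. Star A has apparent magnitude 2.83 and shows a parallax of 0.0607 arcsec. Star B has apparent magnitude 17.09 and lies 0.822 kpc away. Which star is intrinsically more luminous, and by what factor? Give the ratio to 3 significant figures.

Star A: d = 1/p = 1/0.0607″ = 16.47 pc
Star A: M = m − 5 log₁₀ d + 5 = 2.83 − 5·1.2168 + 5 = 1.746
Star B: d = 0.822 kpc = 822.0 pc
Star B: M = m − 5 log₁₀ d + 5 = 17.09 − 5·2.9149 + 5 = 7.516
ΔM = M_A − M_B = 1.746 − (7.516) = -5.770; smaller M is more luminous → Star A.
L ratio = 10^(0.4 |ΔM|) = 10^2.308 = 203.2

Star A is more luminous, by a factor of 203.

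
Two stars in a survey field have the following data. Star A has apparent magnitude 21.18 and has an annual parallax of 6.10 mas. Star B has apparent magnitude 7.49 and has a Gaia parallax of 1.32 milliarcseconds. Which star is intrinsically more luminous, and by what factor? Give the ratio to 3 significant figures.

Star B is more luminous, by a factor of 6.39×10^6.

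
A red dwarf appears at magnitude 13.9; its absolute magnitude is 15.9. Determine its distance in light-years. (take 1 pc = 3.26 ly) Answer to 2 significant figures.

μ = m − M = -2.000
m − M = 5 log₁₀ d − 5
log₁₀ d = (m − M)/5 + 1 = 0.6000
d = 10^0.6000 = 3.981 pc
= 12.98 ly

d ≈ 13 ly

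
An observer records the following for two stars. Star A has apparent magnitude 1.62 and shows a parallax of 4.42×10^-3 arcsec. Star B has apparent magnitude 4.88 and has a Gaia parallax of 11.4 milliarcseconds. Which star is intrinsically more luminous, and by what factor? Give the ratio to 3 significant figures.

Star A is more luminous, by a factor of 134.

Star A: d = 1/p = 1/4.42×10^-3″ = 226.2 pc
Star A: M = m − 5 log₁₀ d + 5 = 1.62 − 5·2.3546 + 5 = -5.153
Star B: p = 11.4 mas = 0.0114″ → d = 1/p = 87.72 pc
Star B: M = m − 5 log₁₀ d + 5 = 4.88 − 5·1.9431 + 5 = 0.165
ΔM = M_A − M_B = -5.153 − (0.165) = -5.317; smaller M is more luminous → Star A.
L ratio = 10^(0.4 |ΔM|) = 10^2.127 = 134.0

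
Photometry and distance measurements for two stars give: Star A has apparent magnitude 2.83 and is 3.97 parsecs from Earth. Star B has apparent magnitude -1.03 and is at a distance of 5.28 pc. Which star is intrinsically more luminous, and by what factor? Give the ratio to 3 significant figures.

Star A: M = m − 5 log₁₀ d + 5 = 2.83 − 5·0.5988 + 5 = 4.836
Star B: M = m − 5 log₁₀ d + 5 = -1.03 − 5·0.7226 + 5 = 0.357
ΔM = M_A − M_B = 4.836 − (0.357) = 4.479; smaller M is more luminous → Star B.
L ratio = 10^(0.4 |ΔM|) = 10^1.792 = 61.90

Star B is more luminous, by a factor of 61.9.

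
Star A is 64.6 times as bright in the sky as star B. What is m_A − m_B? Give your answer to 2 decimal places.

Pogson: Δm = −2.5 log₁₀(ratio) = −2.5 log₁₀(64.6) = −2.5 × 1.8102 = -4.526
Star A is brighter, so it has the smaller magnitude: the difference is negative.

m_A − m_B ≈ -4.53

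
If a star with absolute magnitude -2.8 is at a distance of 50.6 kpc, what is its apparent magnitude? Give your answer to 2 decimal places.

m ≈ 15.72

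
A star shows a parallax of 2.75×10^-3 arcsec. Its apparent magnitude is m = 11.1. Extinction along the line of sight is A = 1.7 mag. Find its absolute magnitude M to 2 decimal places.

M ≈ 1.60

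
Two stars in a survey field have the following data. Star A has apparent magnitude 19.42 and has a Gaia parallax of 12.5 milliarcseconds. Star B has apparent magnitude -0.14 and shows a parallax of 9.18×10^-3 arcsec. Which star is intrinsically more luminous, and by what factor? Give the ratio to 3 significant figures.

Star A: p = 12.5 mas = 0.0125″ → d = 1/p = 80.00 pc
Star A: M = m − 5 log₁₀ d + 5 = 19.42 − 5·1.9031 + 5 = 14.905
Star B: d = 1/p = 1/9.18×10^-3″ = 108.9 pc
Star B: M = m − 5 log₁₀ d + 5 = -0.14 − 5·2.0372 + 5 = -5.326
ΔM = M_A − M_B = 14.905 − (-5.326) = 20.230; smaller M is more luminous → Star B.
L ratio = 10^(0.4 |ΔM|) = 10^8.092 = 1.236×10^8

Star B is more luminous, by a factor of 1.24×10^8.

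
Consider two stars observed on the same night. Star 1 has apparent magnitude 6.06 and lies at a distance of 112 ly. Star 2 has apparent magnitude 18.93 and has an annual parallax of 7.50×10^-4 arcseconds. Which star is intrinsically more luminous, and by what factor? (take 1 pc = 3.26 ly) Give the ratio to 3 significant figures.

Star 1: d = 112 ly / 3.26 = 34.36 pc
Star 1: M = m − 5 log₁₀ d + 5 = 6.06 − 5·1.5360 + 5 = 3.380
Star 2: d = 1/p = 1/7.50×10^-4″ = 1333 pc
Star 2: M = m − 5 log₁₀ d + 5 = 18.93 − 5·3.1249 + 5 = 8.305
ΔM = M_1 − M_2 = 3.380 − (8.305) = -4.925; smaller M is more luminous → Star 1.
L ratio = 10^(0.4 |ΔM|) = 10^1.970 = 93.35

Star 1 is more luminous, by a factor of 93.4.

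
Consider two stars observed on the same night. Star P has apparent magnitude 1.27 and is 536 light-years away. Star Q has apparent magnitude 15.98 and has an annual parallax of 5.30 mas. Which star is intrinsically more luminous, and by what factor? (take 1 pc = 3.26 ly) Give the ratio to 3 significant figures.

Star P: d = 536 ly / 3.26 = 164.4 pc
Star P: M = m − 5 log₁₀ d + 5 = 1.27 − 5·2.2159 + 5 = -4.810
Star Q: p = 5.30 mas = 5.30×10^-3″ → d = 1/p = 188.7 pc
Star Q: M = m − 5 log₁₀ d + 5 = 15.98 − 5·2.2757 + 5 = 9.601
ΔM = M_P − M_Q = -4.810 − (9.601) = -14.411; smaller M is more luminous → Star P.
L ratio = 10^(0.4 |ΔM|) = 10^5.764 = 581400

Star P is more luminous, by a factor of 581000.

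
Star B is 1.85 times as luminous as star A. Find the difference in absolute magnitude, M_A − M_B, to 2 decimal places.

M_A − M_B ≈ 0.67

Pogson: ΔM = −2.5 log₁₀(ratio) = −2.5 log₁₀(1.85) = −2.5 × 0.2672 = -0.668
Star B is brighter so has the smaller magnitude: M_A − M_B is positive.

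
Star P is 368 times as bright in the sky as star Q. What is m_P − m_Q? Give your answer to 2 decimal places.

m_P − m_Q ≈ -6.41

Pogson: Δm = −2.5 log₁₀(ratio) = −2.5 log₁₀(368) = −2.5 × 2.5658 = -6.415
Star P is brighter, so it has the smaller magnitude: the difference is negative.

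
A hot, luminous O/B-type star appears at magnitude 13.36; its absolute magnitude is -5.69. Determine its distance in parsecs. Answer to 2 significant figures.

μ = m − M = 19.050
m − M = 5 log₁₀ d − 5
log₁₀ d = (m − M)/5 + 1 = 4.8100
d = 10^4.8100 = 64570 pc

d ≈ 65000 pc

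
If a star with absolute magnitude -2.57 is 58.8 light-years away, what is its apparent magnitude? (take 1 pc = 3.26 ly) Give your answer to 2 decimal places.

d = 58.8 ly / 3.26 = 18.04 pc
m = M + 5 log₁₀ d − 5 = -2.57 + 5·1.2562 − 5 = -1.289

m ≈ -1.29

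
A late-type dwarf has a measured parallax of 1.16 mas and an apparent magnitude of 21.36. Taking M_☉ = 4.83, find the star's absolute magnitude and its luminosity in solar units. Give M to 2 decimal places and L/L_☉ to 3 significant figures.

M ≈ 11.68; L/L_☉ ≈ 1.82×10^-3

d = 1/p = 1000/1.16 mas = 862.1 pc
M = m − 5 log₁₀ d + 5 = 21.36 − 5·2.9355 + 5 = 11.682
M − M_☉ = 11.682 − 4.83 = 6.852
L/L_☉ = 10^(−0.4 × 6.852) = 1.816×10^-3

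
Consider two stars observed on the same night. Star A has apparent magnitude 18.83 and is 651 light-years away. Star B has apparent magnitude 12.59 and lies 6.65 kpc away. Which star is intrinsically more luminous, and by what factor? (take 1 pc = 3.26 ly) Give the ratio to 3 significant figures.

Star B is more luminous, by a factor of 347000.

Star A: d = 651 ly / 3.26 = 199.7 pc
Star A: M = m − 5 log₁₀ d + 5 = 18.83 − 5·2.3004 + 5 = 12.328
Star B: d = 6.65 kpc = 6650 pc
Star B: M = m − 5 log₁₀ d + 5 = 12.59 − 5·3.8228 + 5 = -1.524
ΔM = M_A − M_B = 12.328 − (-1.524) = 13.852; smaller M is more luminous → Star B.
L ratio = 10^(0.4 |ΔM|) = 10^5.541 = 347500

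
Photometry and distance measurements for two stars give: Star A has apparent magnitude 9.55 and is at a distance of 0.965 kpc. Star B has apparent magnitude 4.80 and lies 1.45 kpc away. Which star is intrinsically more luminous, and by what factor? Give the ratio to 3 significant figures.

Star A: d = 0.965 kpc = 965.0 pc
Star A: M = m − 5 log₁₀ d + 5 = 9.55 − 5·2.9845 + 5 = -0.373
Star B: d = 1.45 kpc = 1450 pc
Star B: M = m − 5 log₁₀ d + 5 = 4.80 − 5·3.1614 + 5 = -6.007
ΔM = M_A − M_B = -0.373 − (-6.007) = 5.634; smaller M is more luminous → Star B.
L ratio = 10^(0.4 |ΔM|) = 10^2.254 = 179.3

Star B is more luminous, by a factor of 179.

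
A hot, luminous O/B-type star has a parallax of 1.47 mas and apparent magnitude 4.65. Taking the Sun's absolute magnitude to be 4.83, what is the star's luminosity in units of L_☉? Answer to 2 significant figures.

L/L_☉ ≈ 5500

d = 1/p = 1000/1.47 mas = 680.3 pc
M = m − 5 log₁₀ d + 5 = 4.65 − 5·2.8327 + 5 = -4.513
M − M_☉ = -4.513 − 4.83 = -9.343
L/L_☉ = 10^(−0.4 × -9.343) = 5462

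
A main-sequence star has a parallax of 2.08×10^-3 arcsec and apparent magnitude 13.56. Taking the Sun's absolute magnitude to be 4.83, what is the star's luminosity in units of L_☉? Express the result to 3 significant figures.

L/L_☉ ≈ 0.745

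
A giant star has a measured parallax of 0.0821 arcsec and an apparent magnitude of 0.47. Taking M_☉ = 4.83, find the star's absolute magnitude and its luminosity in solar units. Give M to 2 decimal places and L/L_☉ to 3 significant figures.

M ≈ 0.04; L/L_☉ ≈ 82.3

d = 1/p = 1/0.0821″ = 12.18 pc
M = m − 5 log₁₀ d + 5 = 0.47 − 5·1.0857 + 5 = 0.042
M − M_☉ = 0.042 − 4.83 = -4.788
L/L_☉ = 10^(−0.4 × -4.788) = 82.28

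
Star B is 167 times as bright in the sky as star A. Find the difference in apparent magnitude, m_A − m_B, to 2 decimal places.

Pogson: Δm = −2.5 log₁₀(ratio) = −2.5 log₁₀(167) = −2.5 × 2.2227 = -5.557
Star B is brighter so has the smaller magnitude: m_A − m_B is positive.

m_A − m_B ≈ 5.56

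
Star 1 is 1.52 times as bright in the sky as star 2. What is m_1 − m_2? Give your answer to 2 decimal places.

m_1 − m_2 ≈ -0.45

Pogson: Δm = −2.5 log₁₀(ratio) = −2.5 log₁₀(1.52) = −2.5 × 0.1818 = -0.455
Star 1 is brighter, so it has the smaller magnitude: the difference is negative.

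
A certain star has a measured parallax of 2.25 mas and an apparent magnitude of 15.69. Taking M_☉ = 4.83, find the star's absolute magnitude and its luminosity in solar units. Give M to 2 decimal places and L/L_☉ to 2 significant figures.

d = 1/p = 1000/2.25 mas = 444.4 pc
M = m − 5 log₁₀ d + 5 = 15.69 − 5·2.6478 + 5 = 7.451
M − M_☉ = 7.451 − 4.83 = 2.621
L/L_☉ = 10^(−0.4 × 2.621) = 0.08946

M ≈ 7.45; L/L_☉ ≈ 0.089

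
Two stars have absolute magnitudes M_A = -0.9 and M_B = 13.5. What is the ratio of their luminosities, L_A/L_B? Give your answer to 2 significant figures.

ΔM = M_A − M_B = -14.4
L_A/L_B = 10^(−0.4 ΔM) = 10^5.760 = 575400

L_A/L_B ≈ 580000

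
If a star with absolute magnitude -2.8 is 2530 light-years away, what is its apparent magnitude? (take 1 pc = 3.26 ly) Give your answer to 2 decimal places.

d = 2530 ly / 3.26 = 776.1 pc
m = M + 5 log₁₀ d − 5 = -2.8 + 5·2.8899 − 5 = 6.650

m ≈ 6.65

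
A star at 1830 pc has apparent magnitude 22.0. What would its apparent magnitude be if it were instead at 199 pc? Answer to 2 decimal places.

Flux ∝ 1/d², so Δm = 5 log₁₀(d₂/d₁) = 5 log₁₀(199/1830) = -4.818
m₂ = m₁ + Δm = 22.0 + (-4.818) = 17.182

m ≈ 17.18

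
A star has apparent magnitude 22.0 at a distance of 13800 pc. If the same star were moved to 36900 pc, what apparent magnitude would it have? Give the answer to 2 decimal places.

Flux ∝ 1/d², so Δm = 5 log₁₀(d₂/d₁) = 5 log₁₀(36900/13800) = 2.136
m₂ = m₁ + Δm = 22.0 + (2.136) = 24.136

m ≈ 24.14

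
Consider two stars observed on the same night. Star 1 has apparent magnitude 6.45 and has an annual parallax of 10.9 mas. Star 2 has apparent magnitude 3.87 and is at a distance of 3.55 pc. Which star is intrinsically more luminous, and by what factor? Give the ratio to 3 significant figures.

Star 1 is more luminous, by a factor of 62.0.

Star 1: p = 10.9 mas = 0.0109″ → d = 1/p = 91.74 pc
Star 1: M = m − 5 log₁₀ d + 5 = 6.45 − 5·1.9626 + 5 = 1.637
Star 2: M = m − 5 log₁₀ d + 5 = 3.87 − 5·0.5502 + 5 = 6.119
ΔM = M_1 − M_2 = 1.637 − (6.119) = -4.482; smaller M is more luminous → Star 1.
L ratio = 10^(0.4 |ΔM|) = 10^1.793 = 62.04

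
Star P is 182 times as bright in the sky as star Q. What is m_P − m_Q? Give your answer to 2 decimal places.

m_P − m_Q ≈ -5.65

Pogson: Δm = −2.5 log₁₀(ratio) = −2.5 log₁₀(182) = −2.5 × 2.2601 = -5.650
Star P is brighter, so it has the smaller magnitude: the difference is negative.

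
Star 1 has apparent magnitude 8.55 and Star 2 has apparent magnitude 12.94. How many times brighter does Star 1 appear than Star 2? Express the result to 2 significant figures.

57

Magnitude difference = -4.39
Flux ratio = 10^(−0.4 Δm) = 10^(−0.4 × -4.39) = 10^1.756 = 57.02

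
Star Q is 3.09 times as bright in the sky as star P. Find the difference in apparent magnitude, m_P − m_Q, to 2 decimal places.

m_P − m_Q ≈ 1.22

Pogson: Δm = −2.5 log₁₀(ratio) = −2.5 log₁₀(3.09) = −2.5 × 0.4900 = -1.225
Star Q is brighter so has the smaller magnitude: m_P − m_Q is positive.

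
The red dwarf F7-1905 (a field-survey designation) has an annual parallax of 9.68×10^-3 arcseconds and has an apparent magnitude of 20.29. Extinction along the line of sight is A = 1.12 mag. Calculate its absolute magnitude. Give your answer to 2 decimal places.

M ≈ 14.10

d = 1/p = 1/9.68×10^-3″ = 103.3 pc
5 log₁₀(d/10 pc) = 5 log₁₀(103.3) − 5 = 5.071
M = m − 5 log₁₀(d/10) − A = 20.29 − 5.071 − 1.12 = 14.099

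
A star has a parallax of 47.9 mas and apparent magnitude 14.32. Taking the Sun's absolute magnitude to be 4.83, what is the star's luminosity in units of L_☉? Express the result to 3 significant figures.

L/L_☉ ≈ 6.97×10^-4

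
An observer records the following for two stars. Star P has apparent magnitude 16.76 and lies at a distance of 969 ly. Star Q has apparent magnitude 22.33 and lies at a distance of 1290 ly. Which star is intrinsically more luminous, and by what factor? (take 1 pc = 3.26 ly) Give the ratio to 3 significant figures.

Star P is more luminous, by a factor of 95.4.

Star P: d = 969 ly / 3.26 = 297.2 pc
Star P: M = m − 5 log₁₀ d + 5 = 16.76 − 5·2.4731 + 5 = 9.394
Star Q: d = 1290 ly / 3.26 = 395.7 pc
Star Q: M = m − 5 log₁₀ d + 5 = 22.33 − 5·2.5974 + 5 = 14.343
ΔM = M_P − M_Q = 9.394 − (14.343) = -4.949; smaller M is more luminous → Star P.
L ratio = 10^(0.4 |ΔM|) = 10^1.979 = 95.38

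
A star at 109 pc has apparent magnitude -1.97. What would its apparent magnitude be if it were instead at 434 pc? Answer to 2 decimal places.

Flux ∝ 1/d², so Δm = 5 log₁₀(d₂/d₁) = 5 log₁₀(434/109) = 3.000
m₂ = m₁ + Δm = -1.97 + (3.000) = 1.030

m ≈ 1.03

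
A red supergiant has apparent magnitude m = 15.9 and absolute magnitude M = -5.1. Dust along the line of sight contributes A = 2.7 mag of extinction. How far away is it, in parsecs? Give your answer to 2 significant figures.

m − M = 5 log₁₀(d/10 pc) + A  ⇒  15.9 − (-5.1) − 2.7 = 5 log₁₀(d/10)
18.300 = 5 log₁₀(d/10)
log₁₀ d = (m − M − A)/5 + 1 = 4.6600
d = 10^4.6600 = 45710 pc

d ≈ 46000 pc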